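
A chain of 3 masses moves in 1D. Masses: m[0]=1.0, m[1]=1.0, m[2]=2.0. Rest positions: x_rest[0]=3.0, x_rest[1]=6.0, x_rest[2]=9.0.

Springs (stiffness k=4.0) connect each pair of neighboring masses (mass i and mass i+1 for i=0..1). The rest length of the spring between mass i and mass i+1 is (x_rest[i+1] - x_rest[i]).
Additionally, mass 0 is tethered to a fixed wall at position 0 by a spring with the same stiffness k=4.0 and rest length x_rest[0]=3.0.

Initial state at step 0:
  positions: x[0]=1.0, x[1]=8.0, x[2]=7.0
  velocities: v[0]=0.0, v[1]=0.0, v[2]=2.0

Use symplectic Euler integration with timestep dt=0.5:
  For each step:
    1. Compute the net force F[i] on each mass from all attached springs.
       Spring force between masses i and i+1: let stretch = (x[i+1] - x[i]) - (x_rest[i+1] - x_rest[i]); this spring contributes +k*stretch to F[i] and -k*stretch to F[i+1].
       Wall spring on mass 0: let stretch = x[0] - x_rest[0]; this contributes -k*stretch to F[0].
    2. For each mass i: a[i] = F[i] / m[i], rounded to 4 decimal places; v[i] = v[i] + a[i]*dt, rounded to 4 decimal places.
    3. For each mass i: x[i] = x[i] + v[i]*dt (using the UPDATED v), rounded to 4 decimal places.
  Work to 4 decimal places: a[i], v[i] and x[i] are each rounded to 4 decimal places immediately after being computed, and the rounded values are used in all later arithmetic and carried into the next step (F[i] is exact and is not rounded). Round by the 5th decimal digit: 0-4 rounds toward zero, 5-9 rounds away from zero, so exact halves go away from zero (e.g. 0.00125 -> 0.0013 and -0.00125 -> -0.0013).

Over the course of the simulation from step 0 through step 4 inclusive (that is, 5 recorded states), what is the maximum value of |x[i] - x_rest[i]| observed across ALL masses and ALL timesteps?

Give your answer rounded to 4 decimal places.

Step 0: x=[1.0000 8.0000 7.0000] v=[0.0000 0.0000 2.0000]
Step 1: x=[7.0000 0.0000 10.0000] v=[12.0000 -16.0000 6.0000]
Step 2: x=[-1.0000 9.0000 9.5000] v=[-16.0000 18.0000 -1.0000]
Step 3: x=[2.0000 8.5000 10.2500] v=[6.0000 -1.0000 1.5000]
Step 4: x=[9.5000 3.2500 11.6250] v=[15.0000 -10.5000 2.7500]
Max displacement = 6.5000

Answer: 6.5000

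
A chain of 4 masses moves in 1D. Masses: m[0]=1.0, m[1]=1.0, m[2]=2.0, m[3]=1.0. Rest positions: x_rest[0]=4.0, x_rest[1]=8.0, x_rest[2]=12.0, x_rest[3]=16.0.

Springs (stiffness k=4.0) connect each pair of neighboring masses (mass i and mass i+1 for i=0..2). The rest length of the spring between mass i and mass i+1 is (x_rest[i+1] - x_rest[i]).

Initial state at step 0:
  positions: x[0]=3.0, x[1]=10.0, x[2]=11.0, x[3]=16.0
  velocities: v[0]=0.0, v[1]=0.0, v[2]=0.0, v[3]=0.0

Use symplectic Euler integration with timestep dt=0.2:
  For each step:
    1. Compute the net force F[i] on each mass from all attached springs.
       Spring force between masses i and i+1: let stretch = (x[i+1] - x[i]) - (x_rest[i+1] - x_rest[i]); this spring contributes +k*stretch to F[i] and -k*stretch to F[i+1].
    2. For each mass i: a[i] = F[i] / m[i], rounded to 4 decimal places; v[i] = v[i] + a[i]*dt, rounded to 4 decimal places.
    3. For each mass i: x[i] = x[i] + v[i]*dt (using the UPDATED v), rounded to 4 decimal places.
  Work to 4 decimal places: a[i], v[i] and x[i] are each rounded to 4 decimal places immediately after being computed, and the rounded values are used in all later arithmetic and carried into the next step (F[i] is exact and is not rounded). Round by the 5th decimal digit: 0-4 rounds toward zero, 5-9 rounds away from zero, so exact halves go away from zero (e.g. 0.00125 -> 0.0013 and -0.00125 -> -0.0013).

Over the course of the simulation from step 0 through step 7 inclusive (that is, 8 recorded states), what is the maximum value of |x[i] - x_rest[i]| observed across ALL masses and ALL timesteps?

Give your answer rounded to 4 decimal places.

Answer: 2.3719

Derivation:
Step 0: x=[3.0000 10.0000 11.0000 16.0000] v=[0.0000 0.0000 0.0000 0.0000]
Step 1: x=[3.4800 9.0400 11.3200 15.8400] v=[2.4000 -4.8000 1.6000 -0.8000]
Step 2: x=[4.2096 7.5552 11.8192 15.5968] v=[3.6480 -7.4240 2.4960 -1.2160]
Step 3: x=[4.8345 6.2173 12.2795 15.3892] v=[3.1245 -6.6893 2.3014 -1.0381]
Step 4: x=[5.0406 5.6281 12.5036 15.3240] v=[1.0307 -2.9458 1.1204 -0.3259]
Step 5: x=[4.7007 6.0450 12.4033 15.4476] v=[-1.6993 2.0846 -0.5016 0.6178]
Step 6: x=[3.9359 7.2642 12.0379 15.7241] v=[-3.8239 6.0958 -1.8272 1.3824]
Step 7: x=[3.0636 8.7146 11.5855 16.0508] v=[-4.3613 7.2521 -2.2622 1.6334]
Max displacement = 2.3719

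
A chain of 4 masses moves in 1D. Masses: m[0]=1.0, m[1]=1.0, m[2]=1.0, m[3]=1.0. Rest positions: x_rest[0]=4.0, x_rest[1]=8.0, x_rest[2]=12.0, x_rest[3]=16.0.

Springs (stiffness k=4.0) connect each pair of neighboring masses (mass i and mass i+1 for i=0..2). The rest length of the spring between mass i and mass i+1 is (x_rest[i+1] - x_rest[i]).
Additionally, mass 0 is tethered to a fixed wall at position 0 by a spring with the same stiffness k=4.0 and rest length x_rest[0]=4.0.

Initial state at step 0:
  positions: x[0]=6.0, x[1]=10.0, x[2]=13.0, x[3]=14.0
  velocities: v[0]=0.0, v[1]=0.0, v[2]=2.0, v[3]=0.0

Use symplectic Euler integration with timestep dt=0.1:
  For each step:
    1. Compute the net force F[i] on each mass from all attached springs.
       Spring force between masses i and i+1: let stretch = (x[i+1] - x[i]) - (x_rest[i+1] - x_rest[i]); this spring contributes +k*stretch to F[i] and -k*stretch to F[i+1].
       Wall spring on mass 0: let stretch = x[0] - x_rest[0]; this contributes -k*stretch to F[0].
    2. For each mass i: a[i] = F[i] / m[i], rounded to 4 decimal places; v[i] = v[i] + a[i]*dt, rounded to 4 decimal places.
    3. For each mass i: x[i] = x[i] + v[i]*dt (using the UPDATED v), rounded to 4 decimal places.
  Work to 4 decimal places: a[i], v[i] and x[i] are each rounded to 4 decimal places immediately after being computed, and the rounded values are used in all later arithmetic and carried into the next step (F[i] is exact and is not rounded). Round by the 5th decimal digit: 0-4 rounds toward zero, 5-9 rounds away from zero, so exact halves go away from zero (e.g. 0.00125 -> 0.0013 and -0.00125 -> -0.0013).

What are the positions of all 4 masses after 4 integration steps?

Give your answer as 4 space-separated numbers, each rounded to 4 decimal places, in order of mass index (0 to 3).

Answer: 5.2703 9.6302 12.9869 15.1592

Derivation:
Step 0: x=[6.0000 10.0000 13.0000 14.0000] v=[0.0000 0.0000 2.0000 0.0000]
Step 1: x=[5.9200 9.9600 13.1200 14.1200] v=[-0.8000 -0.4000 1.2000 1.2000]
Step 2: x=[5.7648 9.8848 13.1536 14.3600] v=[-1.5520 -0.7520 0.3360 2.4000]
Step 3: x=[5.5438 9.7756 13.1047 14.7117] v=[-2.2099 -1.0925 -0.4890 3.5174]
Step 4: x=[5.2703 9.6302 12.9869 15.1592] v=[-2.7347 -1.4536 -1.1778 4.4746]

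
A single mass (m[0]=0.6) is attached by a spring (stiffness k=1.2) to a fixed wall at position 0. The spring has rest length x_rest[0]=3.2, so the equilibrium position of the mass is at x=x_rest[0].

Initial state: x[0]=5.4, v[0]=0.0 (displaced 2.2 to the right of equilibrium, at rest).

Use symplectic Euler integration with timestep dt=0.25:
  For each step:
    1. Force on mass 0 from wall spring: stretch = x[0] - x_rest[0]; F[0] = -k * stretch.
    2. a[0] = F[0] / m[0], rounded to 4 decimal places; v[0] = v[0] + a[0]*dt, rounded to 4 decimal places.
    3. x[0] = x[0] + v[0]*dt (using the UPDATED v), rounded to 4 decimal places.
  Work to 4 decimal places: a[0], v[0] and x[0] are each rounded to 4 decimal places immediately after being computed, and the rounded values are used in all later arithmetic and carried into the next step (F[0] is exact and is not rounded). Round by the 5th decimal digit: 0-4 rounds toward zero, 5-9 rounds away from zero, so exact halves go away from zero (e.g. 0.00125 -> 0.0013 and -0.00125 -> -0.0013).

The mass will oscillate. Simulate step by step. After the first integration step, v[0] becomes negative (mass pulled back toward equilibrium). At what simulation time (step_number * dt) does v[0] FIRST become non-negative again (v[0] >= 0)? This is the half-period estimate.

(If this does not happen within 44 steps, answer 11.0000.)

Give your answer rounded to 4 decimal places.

Step 0: x=[5.4000] v=[0.0000]
Step 1: x=[5.1250] v=[-1.1000]
Step 2: x=[4.6094] v=[-2.0625]
Step 3: x=[3.9176] v=[-2.7672]
Step 4: x=[3.1361] v=[-3.1260]
Step 5: x=[2.3626] v=[-3.0941]
Step 6: x=[1.6938] v=[-2.6754]
Step 7: x=[1.2132] v=[-1.9223]
Step 8: x=[0.9810] v=[-0.9289]
Step 9: x=[1.0262] v=[0.1806]
First v>=0 after going negative at step 9, time=2.2500

Answer: 2.2500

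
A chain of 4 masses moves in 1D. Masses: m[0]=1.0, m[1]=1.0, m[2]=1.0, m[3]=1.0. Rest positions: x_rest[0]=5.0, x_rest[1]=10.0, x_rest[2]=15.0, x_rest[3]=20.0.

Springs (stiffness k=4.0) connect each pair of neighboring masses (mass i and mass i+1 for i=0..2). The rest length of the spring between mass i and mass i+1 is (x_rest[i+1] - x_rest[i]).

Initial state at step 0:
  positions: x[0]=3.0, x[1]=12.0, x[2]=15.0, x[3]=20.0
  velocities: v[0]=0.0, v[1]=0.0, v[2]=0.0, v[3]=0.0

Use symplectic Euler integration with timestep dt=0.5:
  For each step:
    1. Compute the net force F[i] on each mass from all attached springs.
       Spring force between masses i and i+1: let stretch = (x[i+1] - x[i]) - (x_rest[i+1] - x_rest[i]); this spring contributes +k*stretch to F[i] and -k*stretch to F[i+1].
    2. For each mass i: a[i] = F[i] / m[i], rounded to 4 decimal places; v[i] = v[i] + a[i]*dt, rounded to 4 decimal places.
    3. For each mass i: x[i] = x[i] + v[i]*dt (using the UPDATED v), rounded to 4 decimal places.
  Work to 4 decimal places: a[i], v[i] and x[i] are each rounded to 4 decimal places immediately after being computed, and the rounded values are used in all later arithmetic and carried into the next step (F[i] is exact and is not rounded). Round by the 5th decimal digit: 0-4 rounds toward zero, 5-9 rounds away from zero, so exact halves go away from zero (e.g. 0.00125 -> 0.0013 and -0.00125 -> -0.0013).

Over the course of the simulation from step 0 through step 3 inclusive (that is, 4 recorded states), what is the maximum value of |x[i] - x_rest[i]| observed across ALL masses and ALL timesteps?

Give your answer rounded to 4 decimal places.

Step 0: x=[3.0000 12.0000 15.0000 20.0000] v=[0.0000 0.0000 0.0000 0.0000]
Step 1: x=[7.0000 6.0000 17.0000 20.0000] v=[8.0000 -12.0000 4.0000 0.0000]
Step 2: x=[5.0000 12.0000 11.0000 22.0000] v=[-4.0000 12.0000 -12.0000 4.0000]
Step 3: x=[5.0000 10.0000 17.0000 18.0000] v=[0.0000 -4.0000 12.0000 -8.0000]
Max displacement = 4.0000

Answer: 4.0000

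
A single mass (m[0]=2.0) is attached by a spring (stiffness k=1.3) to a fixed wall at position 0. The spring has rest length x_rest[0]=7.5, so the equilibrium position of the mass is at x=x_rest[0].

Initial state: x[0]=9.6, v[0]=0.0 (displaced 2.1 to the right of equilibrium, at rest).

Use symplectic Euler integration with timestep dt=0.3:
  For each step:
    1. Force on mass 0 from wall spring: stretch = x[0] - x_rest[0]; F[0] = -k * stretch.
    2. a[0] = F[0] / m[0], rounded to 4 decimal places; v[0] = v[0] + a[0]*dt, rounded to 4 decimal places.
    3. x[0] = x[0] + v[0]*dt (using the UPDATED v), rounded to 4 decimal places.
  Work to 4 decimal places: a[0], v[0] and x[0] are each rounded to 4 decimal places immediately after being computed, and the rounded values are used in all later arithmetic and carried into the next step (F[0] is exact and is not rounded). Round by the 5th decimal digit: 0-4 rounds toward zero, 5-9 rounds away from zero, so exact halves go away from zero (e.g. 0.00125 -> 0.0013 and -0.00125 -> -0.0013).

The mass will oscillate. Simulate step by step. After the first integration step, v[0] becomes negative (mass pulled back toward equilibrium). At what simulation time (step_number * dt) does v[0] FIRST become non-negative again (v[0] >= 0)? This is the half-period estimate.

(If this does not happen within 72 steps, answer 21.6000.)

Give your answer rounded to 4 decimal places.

Step 0: x=[9.6000] v=[0.0000]
Step 1: x=[9.4772] v=[-0.4095]
Step 2: x=[9.2387] v=[-0.7951]
Step 3: x=[8.8984] v=[-1.1342]
Step 4: x=[8.4763] v=[-1.4069]
Step 5: x=[7.9971] v=[-1.5973]
Step 6: x=[7.4888] v=[-1.6942]
Step 7: x=[6.9812] v=[-1.6920]
Step 8: x=[6.5040] v=[-1.5908]
Step 9: x=[6.0850] v=[-1.3966]
Step 10: x=[5.7488] v=[-1.1207]
Step 11: x=[5.5150] v=[-0.7792]
Step 12: x=[5.3974] v=[-0.3921]
Step 13: x=[5.4028] v=[0.0179]
First v>=0 after going negative at step 13, time=3.9000

Answer: 3.9000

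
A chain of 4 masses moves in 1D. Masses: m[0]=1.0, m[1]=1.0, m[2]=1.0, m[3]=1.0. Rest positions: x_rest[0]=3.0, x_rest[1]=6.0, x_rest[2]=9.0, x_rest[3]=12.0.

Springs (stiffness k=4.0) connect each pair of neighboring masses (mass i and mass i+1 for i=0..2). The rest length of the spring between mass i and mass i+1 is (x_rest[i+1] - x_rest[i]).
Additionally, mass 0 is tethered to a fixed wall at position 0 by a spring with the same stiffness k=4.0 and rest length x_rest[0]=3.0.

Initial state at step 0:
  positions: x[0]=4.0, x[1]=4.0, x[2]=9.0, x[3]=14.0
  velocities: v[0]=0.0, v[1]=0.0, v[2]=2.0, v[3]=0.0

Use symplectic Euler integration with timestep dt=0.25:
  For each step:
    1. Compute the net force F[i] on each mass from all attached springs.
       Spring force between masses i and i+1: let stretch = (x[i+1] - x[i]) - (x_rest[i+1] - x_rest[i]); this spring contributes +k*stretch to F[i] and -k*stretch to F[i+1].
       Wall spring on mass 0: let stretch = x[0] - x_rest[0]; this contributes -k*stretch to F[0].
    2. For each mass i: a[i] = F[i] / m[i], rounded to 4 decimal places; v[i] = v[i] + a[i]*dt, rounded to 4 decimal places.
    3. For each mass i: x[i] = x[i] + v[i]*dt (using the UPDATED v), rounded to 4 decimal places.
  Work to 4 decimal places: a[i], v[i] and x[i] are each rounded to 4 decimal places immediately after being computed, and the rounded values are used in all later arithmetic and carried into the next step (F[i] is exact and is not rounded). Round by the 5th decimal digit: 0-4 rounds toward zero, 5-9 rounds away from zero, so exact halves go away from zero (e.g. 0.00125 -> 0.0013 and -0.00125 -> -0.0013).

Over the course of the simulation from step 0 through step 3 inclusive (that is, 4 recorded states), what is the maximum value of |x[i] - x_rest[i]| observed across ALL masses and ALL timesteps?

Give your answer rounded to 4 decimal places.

Answer: 2.1875

Derivation:
Step 0: x=[4.0000 4.0000 9.0000 14.0000] v=[0.0000 0.0000 2.0000 0.0000]
Step 1: x=[3.0000 5.2500 9.5000 13.5000] v=[-4.0000 5.0000 2.0000 -2.0000]
Step 2: x=[1.8125 7.0000 9.9375 12.7500] v=[-4.7500 7.0000 1.7500 -3.0000]
Step 3: x=[1.4688 8.1875 10.3438 12.0469] v=[-1.3750 4.7500 1.6250 -2.8125]
Max displacement = 2.1875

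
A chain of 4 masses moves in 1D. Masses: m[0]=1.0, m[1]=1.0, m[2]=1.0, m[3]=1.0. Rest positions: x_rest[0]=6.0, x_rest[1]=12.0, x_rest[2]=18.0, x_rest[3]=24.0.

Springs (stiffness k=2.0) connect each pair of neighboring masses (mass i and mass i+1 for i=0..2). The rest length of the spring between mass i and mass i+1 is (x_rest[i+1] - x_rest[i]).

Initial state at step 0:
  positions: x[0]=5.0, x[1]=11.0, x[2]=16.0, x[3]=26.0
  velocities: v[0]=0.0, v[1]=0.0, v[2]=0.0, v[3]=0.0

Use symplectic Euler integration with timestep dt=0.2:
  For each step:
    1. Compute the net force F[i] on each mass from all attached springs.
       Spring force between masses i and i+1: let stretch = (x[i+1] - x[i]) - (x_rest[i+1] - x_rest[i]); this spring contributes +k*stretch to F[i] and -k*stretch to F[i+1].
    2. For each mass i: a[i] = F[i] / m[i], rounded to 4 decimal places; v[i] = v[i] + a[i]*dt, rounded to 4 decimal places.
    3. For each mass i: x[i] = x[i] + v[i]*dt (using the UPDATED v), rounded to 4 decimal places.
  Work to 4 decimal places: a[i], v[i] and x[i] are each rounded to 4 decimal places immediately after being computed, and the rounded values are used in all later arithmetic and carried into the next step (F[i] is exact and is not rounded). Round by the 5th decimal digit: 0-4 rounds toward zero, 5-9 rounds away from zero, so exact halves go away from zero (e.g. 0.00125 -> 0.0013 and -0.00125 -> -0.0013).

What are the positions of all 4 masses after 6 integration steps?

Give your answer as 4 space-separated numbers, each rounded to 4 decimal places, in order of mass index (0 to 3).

Answer: 4.8314 11.3614 19.4060 22.4013

Derivation:
Step 0: x=[5.0000 11.0000 16.0000 26.0000] v=[0.0000 0.0000 0.0000 0.0000]
Step 1: x=[5.0000 10.9200 16.4000 25.6800] v=[0.0000 -0.4000 2.0000 -1.6000]
Step 2: x=[4.9936 10.8048 17.1040 25.0976] v=[-0.0320 -0.5760 3.5200 -2.9120]
Step 3: x=[4.9721 10.7286 17.9436 24.3557] v=[-0.1075 -0.3808 4.1978 -3.7094]
Step 4: x=[4.9311 10.7691 18.7189 23.5809] v=[-0.2049 0.2026 3.8766 -3.8742]
Step 5: x=[4.8772 10.9786 19.2472 22.8971] v=[-0.2697 1.0473 2.6415 -3.4190]
Step 6: x=[4.8314 11.3614 19.4060 22.4013] v=[-0.2291 1.9142 0.7940 -2.4790]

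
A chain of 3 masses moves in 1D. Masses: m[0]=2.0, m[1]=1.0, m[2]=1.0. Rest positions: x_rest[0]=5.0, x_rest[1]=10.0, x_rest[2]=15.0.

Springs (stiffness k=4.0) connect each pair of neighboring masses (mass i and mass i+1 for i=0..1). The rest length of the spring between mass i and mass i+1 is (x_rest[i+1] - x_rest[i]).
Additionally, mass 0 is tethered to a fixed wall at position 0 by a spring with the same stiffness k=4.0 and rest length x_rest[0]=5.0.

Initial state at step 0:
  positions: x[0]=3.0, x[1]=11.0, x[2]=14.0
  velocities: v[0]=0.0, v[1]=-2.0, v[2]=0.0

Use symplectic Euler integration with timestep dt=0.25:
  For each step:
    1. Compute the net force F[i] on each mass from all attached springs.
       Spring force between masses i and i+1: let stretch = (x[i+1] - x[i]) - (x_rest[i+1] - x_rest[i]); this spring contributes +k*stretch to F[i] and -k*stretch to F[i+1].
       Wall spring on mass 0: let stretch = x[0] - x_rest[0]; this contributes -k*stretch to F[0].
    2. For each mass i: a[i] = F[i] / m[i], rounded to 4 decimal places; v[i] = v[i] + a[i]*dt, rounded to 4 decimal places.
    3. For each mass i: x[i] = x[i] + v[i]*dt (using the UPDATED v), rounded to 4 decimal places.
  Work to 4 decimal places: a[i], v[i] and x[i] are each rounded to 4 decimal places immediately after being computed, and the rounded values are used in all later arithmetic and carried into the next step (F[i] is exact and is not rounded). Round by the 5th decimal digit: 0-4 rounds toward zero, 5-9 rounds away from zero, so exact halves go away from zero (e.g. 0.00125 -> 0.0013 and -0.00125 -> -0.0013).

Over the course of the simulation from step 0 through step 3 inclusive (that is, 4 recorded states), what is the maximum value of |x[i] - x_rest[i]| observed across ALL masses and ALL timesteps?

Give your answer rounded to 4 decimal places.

Answer: 3.2812

Derivation:
Step 0: x=[3.0000 11.0000 14.0000] v=[0.0000 -2.0000 0.0000]
Step 1: x=[3.6250 9.2500 14.5000] v=[2.5000 -7.0000 2.0000]
Step 2: x=[4.5000 7.4063 14.9375] v=[3.5000 -7.3750 1.7500]
Step 3: x=[5.1758 6.7188 14.7422] v=[2.7032 -2.7501 -0.7812]
Max displacement = 3.2812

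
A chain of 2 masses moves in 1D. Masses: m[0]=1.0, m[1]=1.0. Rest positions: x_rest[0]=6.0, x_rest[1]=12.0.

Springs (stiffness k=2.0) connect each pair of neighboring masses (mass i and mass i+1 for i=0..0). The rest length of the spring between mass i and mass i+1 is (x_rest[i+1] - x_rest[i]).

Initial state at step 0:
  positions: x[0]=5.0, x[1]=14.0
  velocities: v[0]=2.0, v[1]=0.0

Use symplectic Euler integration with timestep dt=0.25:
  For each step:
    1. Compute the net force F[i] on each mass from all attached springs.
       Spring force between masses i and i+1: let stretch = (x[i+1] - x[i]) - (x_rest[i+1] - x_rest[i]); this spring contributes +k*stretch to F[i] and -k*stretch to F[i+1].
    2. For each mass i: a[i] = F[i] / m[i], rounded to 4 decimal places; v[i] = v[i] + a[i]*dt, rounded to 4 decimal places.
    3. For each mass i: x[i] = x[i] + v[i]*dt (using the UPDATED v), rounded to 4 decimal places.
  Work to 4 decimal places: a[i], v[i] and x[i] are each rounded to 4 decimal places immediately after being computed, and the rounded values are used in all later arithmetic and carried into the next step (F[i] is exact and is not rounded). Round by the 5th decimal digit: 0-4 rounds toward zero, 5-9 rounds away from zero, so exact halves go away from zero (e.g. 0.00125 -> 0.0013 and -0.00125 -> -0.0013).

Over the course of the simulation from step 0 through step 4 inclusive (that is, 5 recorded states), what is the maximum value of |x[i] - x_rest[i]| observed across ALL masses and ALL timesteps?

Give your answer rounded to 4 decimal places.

Step 0: x=[5.0000 14.0000] v=[2.0000 0.0000]
Step 1: x=[5.8750 13.6250] v=[3.5000 -1.5000]
Step 2: x=[6.9688 13.0313] v=[4.3750 -2.3750]
Step 3: x=[8.0704 12.4297] v=[4.4063 -2.4063]
Step 4: x=[8.9669 12.0332] v=[3.5860 -1.5860]
Max displacement = 2.9669

Answer: 2.9669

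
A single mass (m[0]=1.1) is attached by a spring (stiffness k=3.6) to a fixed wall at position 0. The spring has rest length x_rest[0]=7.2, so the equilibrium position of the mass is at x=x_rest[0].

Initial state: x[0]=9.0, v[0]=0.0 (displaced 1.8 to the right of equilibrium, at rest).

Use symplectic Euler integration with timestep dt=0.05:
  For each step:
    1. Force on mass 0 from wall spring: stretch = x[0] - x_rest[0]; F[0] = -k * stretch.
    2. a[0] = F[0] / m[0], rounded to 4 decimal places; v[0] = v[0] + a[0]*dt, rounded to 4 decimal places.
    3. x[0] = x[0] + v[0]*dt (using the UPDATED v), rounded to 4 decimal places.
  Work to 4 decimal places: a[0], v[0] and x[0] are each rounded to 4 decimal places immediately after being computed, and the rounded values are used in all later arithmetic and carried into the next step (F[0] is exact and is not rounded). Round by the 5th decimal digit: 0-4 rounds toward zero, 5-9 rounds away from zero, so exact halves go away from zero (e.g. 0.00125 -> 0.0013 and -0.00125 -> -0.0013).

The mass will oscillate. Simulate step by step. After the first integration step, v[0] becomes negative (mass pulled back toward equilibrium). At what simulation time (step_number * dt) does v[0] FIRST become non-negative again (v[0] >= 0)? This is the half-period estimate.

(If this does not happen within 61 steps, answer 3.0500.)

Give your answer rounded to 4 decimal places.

Step 0: x=[9.0000] v=[0.0000]
Step 1: x=[8.9853] v=[-0.2945]
Step 2: x=[8.9560] v=[-0.5866]
Step 3: x=[8.9123] v=[-0.8739]
Step 4: x=[8.8546] v=[-1.1541]
Step 5: x=[8.7834] v=[-1.4249]
Step 6: x=[8.6992] v=[-1.6840]
Step 7: x=[8.6027] v=[-1.9293]
Step 8: x=[8.4948] v=[-2.1588]
Step 9: x=[8.3763] v=[-2.3707]
Step 10: x=[8.2481] v=[-2.5632]
Step 11: x=[8.1114] v=[-2.7347]
Step 12: x=[7.9672] v=[-2.8838]
Step 13: x=[7.8167] v=[-3.0093]
Step 14: x=[7.6612] v=[-3.1102]
Step 15: x=[7.5019] v=[-3.1857]
Step 16: x=[7.3401] v=[-3.2351]
Step 17: x=[7.1772] v=[-3.2580]
Step 18: x=[7.0145] v=[-3.2543]
Step 19: x=[6.8533] v=[-3.2239]
Step 20: x=[6.6949] v=[-3.1672]
Step 21: x=[6.5407] v=[-3.0845]
Step 22: x=[6.3919] v=[-2.9766]
Step 23: x=[6.2497] v=[-2.8444]
Step 24: x=[6.1153] v=[-2.6889]
Step 25: x=[5.9897] v=[-2.5114]
Step 26: x=[5.8740] v=[-2.3134]
Step 27: x=[5.7692] v=[-2.0964]
Step 28: x=[5.6761] v=[-1.8623]
Step 29: x=[5.5955] v=[-1.6129]
Step 30: x=[5.5280] v=[-1.3503]
Step 31: x=[5.4742] v=[-1.0767]
Step 32: x=[5.4345] v=[-0.7943]
Step 33: x=[5.4092] v=[-0.5054]
Step 34: x=[5.3986] v=[-0.2124]
Step 35: x=[5.4027] v=[0.0824]
First v>=0 after going negative at step 35, time=1.7500

Answer: 1.7500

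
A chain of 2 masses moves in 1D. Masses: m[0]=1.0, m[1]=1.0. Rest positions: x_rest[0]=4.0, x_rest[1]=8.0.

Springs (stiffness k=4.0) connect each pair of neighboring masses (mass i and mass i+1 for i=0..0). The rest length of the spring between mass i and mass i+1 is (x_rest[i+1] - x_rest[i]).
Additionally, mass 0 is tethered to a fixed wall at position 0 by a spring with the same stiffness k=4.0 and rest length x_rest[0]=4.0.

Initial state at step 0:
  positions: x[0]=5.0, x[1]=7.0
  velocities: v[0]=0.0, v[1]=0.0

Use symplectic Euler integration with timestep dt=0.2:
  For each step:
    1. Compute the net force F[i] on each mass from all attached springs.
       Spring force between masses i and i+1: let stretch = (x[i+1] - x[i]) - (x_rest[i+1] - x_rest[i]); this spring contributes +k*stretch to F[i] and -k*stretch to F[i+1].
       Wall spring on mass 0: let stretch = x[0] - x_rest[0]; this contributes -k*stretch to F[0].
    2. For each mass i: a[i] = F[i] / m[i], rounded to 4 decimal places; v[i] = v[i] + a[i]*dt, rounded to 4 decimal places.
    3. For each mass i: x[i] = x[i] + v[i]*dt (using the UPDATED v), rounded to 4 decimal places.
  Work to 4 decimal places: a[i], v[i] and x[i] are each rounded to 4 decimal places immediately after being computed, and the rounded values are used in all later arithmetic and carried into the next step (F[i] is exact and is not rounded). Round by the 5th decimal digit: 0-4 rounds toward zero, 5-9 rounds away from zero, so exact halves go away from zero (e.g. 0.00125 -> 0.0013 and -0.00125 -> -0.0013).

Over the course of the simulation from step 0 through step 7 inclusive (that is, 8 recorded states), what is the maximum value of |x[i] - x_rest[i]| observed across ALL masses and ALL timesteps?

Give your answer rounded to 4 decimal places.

Step 0: x=[5.0000 7.0000] v=[0.0000 0.0000]
Step 1: x=[4.5200 7.3200] v=[-2.4000 1.6000]
Step 2: x=[3.7648 7.8320] v=[-3.7760 2.5600]
Step 3: x=[3.0580 8.3332] v=[-3.5341 2.5062]
Step 4: x=[2.7059 8.6304] v=[-1.7603 1.4860]
Step 5: x=[2.8688 8.6197] v=[0.8146 -0.0536]
Step 6: x=[3.4929 8.3288] v=[3.1203 -1.4543]
Step 7: x=[4.3318 7.9042] v=[4.1947 -2.1230]
Max displacement = 1.2941

Answer: 1.2941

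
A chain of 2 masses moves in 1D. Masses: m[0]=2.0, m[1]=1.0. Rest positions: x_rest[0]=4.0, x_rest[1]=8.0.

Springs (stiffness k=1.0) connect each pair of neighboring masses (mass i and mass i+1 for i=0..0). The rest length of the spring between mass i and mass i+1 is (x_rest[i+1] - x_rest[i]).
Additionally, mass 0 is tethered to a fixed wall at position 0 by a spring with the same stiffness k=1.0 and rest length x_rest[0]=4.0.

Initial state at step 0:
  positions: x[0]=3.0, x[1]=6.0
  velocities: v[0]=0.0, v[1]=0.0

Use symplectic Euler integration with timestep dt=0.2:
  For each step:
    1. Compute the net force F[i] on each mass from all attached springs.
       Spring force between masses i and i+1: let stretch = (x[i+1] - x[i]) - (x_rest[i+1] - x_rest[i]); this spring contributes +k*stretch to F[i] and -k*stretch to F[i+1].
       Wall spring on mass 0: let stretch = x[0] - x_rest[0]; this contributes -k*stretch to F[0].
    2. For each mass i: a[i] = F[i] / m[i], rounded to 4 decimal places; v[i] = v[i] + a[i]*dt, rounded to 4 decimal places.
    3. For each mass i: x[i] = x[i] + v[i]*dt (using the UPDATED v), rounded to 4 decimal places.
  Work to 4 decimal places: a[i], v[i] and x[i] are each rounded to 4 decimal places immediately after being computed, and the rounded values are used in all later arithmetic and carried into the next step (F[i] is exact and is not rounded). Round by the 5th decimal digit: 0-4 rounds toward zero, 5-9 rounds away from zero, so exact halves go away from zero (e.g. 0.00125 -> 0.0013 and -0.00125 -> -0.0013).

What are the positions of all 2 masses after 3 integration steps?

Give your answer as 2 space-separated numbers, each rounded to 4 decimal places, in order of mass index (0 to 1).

Step 0: x=[3.0000 6.0000] v=[0.0000 0.0000]
Step 1: x=[3.0000 6.0400] v=[0.0000 0.2000]
Step 2: x=[3.0008 6.1184] v=[0.0040 0.3920]
Step 3: x=[3.0039 6.2321] v=[0.0157 0.5685]

Answer: 3.0039 6.2321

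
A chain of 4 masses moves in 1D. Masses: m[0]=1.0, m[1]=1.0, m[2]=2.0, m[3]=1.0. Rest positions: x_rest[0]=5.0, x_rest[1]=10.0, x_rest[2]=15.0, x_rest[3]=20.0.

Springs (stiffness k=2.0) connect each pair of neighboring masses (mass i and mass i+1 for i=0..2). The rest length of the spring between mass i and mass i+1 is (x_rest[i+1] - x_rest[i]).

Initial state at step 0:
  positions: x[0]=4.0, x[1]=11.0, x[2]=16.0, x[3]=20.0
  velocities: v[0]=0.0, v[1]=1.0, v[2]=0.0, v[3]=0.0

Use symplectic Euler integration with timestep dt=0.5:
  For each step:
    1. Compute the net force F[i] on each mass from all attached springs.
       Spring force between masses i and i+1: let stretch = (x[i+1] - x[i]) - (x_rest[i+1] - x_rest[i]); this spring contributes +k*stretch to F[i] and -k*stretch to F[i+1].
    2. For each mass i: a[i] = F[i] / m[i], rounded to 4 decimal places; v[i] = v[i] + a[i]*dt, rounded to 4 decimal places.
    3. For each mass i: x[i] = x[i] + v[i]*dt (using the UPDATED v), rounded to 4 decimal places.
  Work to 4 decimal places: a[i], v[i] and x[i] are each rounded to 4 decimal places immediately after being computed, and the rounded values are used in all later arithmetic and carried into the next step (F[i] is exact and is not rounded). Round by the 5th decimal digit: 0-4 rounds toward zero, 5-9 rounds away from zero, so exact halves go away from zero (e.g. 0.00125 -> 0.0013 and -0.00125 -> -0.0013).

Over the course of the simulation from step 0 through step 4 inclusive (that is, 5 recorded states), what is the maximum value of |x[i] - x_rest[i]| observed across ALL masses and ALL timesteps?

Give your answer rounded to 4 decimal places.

Step 0: x=[4.0000 11.0000 16.0000 20.0000] v=[0.0000 1.0000 0.0000 0.0000]
Step 1: x=[5.0000 10.5000 15.7500 20.5000] v=[2.0000 -1.0000 -0.5000 1.0000]
Step 2: x=[6.2500 9.8750 15.3750 21.1250] v=[2.5000 -1.2500 -0.7500 1.2500]
Step 3: x=[6.8125 10.1875 15.0625 21.3750] v=[1.1250 0.6250 -0.6250 0.5000]
Step 4: x=[6.5625 11.2500 15.1094 20.9688] v=[-0.5000 2.1250 0.0938 -0.8125]
Max displacement = 1.8125

Answer: 1.8125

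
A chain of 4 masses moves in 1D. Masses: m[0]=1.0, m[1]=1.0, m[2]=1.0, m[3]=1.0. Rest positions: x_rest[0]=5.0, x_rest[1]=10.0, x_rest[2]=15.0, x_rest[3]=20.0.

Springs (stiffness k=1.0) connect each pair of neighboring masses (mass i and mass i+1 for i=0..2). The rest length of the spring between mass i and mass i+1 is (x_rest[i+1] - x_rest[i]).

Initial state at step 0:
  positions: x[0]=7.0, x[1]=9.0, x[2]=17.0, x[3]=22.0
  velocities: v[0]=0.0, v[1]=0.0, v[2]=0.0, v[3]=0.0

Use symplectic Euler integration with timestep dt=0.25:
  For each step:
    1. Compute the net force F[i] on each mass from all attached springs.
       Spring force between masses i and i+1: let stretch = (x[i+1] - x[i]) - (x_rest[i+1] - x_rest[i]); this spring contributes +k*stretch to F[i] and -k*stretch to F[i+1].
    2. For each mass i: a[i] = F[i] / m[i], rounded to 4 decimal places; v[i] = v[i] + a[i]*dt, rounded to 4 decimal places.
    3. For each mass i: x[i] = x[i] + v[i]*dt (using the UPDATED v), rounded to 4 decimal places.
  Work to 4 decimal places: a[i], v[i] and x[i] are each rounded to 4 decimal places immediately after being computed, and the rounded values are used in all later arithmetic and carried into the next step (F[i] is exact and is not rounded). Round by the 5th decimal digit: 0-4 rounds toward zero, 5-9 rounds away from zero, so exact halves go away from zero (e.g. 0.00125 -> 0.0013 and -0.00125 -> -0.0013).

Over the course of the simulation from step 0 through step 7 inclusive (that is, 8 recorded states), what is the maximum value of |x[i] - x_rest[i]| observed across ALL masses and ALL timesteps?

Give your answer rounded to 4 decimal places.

Step 0: x=[7.0000 9.0000 17.0000 22.0000] v=[0.0000 0.0000 0.0000 0.0000]
Step 1: x=[6.8125 9.3750 16.8125 22.0000] v=[-0.7500 1.5000 -0.7500 0.0000]
Step 2: x=[6.4727 10.0547 16.4844 21.9883] v=[-1.3594 2.7188 -1.3125 -0.0469]
Step 3: x=[6.0442 10.9124 16.0984 21.9451] v=[-1.7139 3.4307 -1.5440 -0.1729]
Step 4: x=[5.6075 11.7900 15.7537 21.8490] v=[-1.7469 3.5102 -1.3788 -0.3846]
Step 5: x=[5.2447 12.5289 15.5422 21.6844] v=[-1.4513 2.9555 -0.8459 -0.6584]
Step 6: x=[5.0246 13.0009 15.5263 21.4484] v=[-0.8803 1.8878 -0.0637 -0.9440]
Step 7: x=[4.9906 13.1322 15.7227 21.1548] v=[-0.1362 0.5251 0.7855 -1.1745]
Max displacement = 3.1322

Answer: 3.1322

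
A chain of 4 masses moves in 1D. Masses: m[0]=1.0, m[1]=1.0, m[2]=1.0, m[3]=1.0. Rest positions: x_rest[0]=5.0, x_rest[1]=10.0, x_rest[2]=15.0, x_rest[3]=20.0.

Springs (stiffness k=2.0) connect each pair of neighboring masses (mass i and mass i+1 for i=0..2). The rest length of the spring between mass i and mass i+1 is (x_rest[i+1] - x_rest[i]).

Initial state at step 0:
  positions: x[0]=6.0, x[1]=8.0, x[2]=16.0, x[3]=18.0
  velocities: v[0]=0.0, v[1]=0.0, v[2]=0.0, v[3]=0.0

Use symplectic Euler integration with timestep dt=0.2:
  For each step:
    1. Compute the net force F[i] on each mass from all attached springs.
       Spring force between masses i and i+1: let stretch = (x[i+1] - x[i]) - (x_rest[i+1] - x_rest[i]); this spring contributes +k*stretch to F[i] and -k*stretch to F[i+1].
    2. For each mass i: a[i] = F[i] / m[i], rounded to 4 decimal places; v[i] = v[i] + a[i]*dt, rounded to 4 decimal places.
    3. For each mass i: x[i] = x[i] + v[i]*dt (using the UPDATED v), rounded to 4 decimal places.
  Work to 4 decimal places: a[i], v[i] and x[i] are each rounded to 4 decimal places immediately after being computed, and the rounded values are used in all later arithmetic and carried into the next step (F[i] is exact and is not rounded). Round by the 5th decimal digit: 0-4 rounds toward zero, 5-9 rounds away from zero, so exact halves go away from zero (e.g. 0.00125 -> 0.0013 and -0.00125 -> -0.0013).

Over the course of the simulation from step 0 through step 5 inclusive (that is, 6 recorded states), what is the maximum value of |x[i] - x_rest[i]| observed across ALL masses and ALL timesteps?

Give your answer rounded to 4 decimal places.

Answer: 2.4403

Derivation:
Step 0: x=[6.0000 8.0000 16.0000 18.0000] v=[0.0000 0.0000 0.0000 0.0000]
Step 1: x=[5.7600 8.4800 15.5200 18.2400] v=[-1.2000 2.4000 -2.4000 1.2000]
Step 2: x=[5.3376 9.3056 14.6944 18.6624] v=[-2.1120 4.1280 -4.1280 2.1120]
Step 3: x=[4.8326 10.2449 13.7551 19.1674] v=[-2.5248 4.6963 -4.6963 2.5248]
Step 4: x=[4.3606 11.0320 12.9680 19.6394] v=[-2.3599 3.9355 -3.9355 2.3599]
Step 5: x=[4.0223 11.4403 12.5597 19.9777] v=[-1.6913 2.0413 -2.0413 1.6913]
Max displacement = 2.4403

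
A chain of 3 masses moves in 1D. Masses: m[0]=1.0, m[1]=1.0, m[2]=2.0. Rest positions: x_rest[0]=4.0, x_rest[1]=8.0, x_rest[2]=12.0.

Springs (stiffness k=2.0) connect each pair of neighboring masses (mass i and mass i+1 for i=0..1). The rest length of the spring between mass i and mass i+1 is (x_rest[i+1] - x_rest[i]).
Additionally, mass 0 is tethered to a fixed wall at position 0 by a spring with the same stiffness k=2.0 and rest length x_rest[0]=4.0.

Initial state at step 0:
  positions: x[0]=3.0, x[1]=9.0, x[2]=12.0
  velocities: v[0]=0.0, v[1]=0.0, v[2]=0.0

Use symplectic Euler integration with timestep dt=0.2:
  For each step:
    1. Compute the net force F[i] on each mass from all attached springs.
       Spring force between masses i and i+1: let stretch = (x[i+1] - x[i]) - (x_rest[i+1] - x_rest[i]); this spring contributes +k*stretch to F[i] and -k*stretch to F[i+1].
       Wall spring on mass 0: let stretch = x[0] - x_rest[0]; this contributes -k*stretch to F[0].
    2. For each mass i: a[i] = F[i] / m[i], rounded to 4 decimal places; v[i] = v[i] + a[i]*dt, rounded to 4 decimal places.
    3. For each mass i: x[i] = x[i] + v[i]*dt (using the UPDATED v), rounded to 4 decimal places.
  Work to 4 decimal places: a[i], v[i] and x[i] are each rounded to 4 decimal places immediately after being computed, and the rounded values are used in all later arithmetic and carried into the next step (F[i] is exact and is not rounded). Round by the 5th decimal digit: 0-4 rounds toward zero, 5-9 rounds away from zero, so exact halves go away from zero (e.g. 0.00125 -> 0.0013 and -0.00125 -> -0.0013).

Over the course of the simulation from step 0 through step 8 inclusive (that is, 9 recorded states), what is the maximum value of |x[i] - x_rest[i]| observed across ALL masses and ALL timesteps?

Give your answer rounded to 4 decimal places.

Step 0: x=[3.0000 9.0000 12.0000] v=[0.0000 0.0000 0.0000]
Step 1: x=[3.2400 8.7600 12.0400] v=[1.2000 -1.2000 0.2000]
Step 2: x=[3.6624 8.3408 12.1088] v=[2.1120 -2.0960 0.3440]
Step 3: x=[4.1661 7.8488 12.1869] v=[2.5184 -2.4602 0.3904]
Step 4: x=[4.6311 7.4092 12.2515] v=[2.3250 -2.1980 0.3228]
Step 5: x=[4.9479 7.1347 12.2824] v=[1.5838 -1.3723 0.1543]
Step 6: x=[5.0438 7.0971 12.2674] v=[0.4794 -0.1879 -0.0752]
Step 7: x=[4.9004 7.3089 12.2055] v=[-0.7168 1.0589 -0.3093]
Step 8: x=[4.5577 7.7197 12.1078] v=[-1.7136 2.0541 -0.4886]
Max displacement = 1.0438

Answer: 1.0438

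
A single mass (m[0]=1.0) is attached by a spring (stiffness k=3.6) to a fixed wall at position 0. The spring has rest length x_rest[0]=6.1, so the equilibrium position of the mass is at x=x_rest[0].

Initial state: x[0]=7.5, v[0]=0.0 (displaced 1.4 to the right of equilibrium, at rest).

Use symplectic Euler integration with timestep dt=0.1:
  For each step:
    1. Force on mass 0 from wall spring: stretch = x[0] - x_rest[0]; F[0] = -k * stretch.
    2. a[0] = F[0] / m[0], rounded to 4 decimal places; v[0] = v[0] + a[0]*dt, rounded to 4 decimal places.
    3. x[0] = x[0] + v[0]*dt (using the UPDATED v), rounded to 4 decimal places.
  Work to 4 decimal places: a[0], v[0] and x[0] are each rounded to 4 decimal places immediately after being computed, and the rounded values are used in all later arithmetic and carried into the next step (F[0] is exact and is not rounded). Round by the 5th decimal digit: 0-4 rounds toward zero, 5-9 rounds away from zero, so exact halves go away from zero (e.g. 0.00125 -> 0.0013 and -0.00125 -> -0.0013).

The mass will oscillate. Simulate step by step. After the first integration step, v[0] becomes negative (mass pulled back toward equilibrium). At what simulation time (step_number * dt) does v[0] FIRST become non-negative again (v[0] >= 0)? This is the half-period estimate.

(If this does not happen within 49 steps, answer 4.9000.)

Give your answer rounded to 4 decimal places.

Step 0: x=[7.5000] v=[0.0000]
Step 1: x=[7.4496] v=[-0.5040]
Step 2: x=[7.3506] v=[-0.9899]
Step 3: x=[7.2066] v=[-1.4401]
Step 4: x=[7.0228] v=[-1.8385]
Step 5: x=[6.8057] v=[-2.1707]
Step 6: x=[6.5632] v=[-2.4248]
Step 7: x=[6.3040] v=[-2.5916]
Step 8: x=[6.0375] v=[-2.6650]
Step 9: x=[5.7733] v=[-2.6425]
Step 10: x=[5.5208] v=[-2.5249]
Step 11: x=[5.2892] v=[-2.3164]
Step 12: x=[5.0868] v=[-2.0245]
Step 13: x=[4.9208] v=[-1.6598]
Step 14: x=[4.7973] v=[-1.2353]
Step 15: x=[4.7207] v=[-0.7663]
Step 16: x=[4.6937] v=[-0.2698]
Step 17: x=[4.7174] v=[0.2365]
First v>=0 after going negative at step 17, time=1.7000

Answer: 1.7000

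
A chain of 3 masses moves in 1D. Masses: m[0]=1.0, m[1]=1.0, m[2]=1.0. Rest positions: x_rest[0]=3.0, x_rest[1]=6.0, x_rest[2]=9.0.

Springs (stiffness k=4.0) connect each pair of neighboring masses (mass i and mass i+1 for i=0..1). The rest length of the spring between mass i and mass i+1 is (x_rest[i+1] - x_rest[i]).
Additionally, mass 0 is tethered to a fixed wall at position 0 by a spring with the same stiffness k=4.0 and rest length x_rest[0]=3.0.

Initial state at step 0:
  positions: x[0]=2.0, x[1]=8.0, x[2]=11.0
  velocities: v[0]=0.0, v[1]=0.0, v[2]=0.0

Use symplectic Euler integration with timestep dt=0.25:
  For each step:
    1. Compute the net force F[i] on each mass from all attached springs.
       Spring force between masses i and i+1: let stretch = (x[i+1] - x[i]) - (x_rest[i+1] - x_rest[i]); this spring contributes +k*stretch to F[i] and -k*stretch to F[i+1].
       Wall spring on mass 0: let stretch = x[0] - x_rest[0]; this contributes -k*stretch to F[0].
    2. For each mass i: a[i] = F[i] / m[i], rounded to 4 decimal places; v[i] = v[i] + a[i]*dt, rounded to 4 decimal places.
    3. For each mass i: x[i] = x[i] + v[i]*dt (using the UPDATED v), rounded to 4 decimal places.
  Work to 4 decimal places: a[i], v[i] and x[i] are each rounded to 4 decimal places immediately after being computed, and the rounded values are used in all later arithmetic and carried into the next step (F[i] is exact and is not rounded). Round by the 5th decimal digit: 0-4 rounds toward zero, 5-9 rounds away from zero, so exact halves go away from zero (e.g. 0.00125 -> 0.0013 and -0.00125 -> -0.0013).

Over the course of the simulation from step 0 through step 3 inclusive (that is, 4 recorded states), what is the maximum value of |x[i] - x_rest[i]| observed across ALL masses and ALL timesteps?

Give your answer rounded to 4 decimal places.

Answer: 2.0625

Derivation:
Step 0: x=[2.0000 8.0000 11.0000] v=[0.0000 0.0000 0.0000]
Step 1: x=[3.0000 7.2500 11.0000] v=[4.0000 -3.0000 0.0000]
Step 2: x=[4.3125 6.3750 10.8125] v=[5.2500 -3.5000 -0.7500]
Step 3: x=[5.0625 6.0938 10.2656] v=[3.0000 -1.1250 -2.1875]
Max displacement = 2.0625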